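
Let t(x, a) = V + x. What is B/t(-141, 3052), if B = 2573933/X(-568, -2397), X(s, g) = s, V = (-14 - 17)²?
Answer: -2573933/465760 ≈ -5.5263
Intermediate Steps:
V = 961 (V = (-31)² = 961)
t(x, a) = 961 + x
B = -2573933/568 (B = 2573933/(-568) = 2573933*(-1/568) = -2573933/568 ≈ -4531.6)
B/t(-141, 3052) = -2573933/(568*(961 - 141)) = -2573933/568/820 = -2573933/568*1/820 = -2573933/465760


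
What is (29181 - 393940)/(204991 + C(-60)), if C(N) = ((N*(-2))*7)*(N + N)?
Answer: -364759/104191 ≈ -3.5009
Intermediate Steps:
C(N) = -28*N² (C(N) = (-2*N*7)*(2*N) = (-14*N)*(2*N) = -28*N²)
(29181 - 393940)/(204991 + C(-60)) = (29181 - 393940)/(204991 - 28*(-60)²) = -364759/(204991 - 28*3600) = -364759/(204991 - 100800) = -364759/104191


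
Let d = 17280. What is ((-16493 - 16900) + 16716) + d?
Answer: 603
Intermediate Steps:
((-16493 - 16900) + 16716) + d = ((-16493 - 16900) + 16716) + 17280 = (-33393 + 16716) + 17280 = -16677 + 17280 = 603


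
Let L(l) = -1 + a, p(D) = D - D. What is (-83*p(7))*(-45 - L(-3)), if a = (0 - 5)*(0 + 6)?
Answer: 0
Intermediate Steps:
p(D) = 0
a = -30 (a = -5*6 = -30)
L(l) = -31 (L(l) = -1 - 30 = -31)
(-83*p(7))*(-45 - L(-3)) = (-83*0)*(-45 - 1*(-31)) = 0*(-45 + 31) = 0*(-14) = 0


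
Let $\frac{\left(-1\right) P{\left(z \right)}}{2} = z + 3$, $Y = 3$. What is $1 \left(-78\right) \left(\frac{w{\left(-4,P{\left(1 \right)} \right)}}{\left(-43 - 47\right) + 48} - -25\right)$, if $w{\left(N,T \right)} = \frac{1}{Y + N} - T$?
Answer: $-1937$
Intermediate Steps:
$P{\left(z \right)} = -6 - 2 z$ ($P{\left(z \right)} = - 2 \left(z + 3\right) = - 2 \left(3 + z\right) = -6 - 2 z$)
$w{\left(N,T \right)} = \frac{1}{3 + N} - T$
$1 \left(-78\right) \left(\frac{w{\left(-4,P{\left(1 \right)} \right)}}{\left(-43 - 47\right) + 48} - -25\right) = 1 \left(-78\right) \left(\frac{\frac{1}{3 - 4} \left(1 - 3 \left(-6 - 2\right) - - 4 \left(-6 - 2\right)\right)}{\left(-43 - 47\right) + 48} - -25\right) = - 78 \left(\frac{\frac{1}{-1} \left(1 - 3 \left(-6 - 2\right) - - 4 \left(-6 - 2\right)\right)}{-90 + 48} + 25\right) = - 78 \left(\frac{\left(-1\right) \left(1 - -24 - \left(-4\right) \left(-8\right)\right)}{-42} + 25\right) = - 78 \left(- (1 + 24 - 32) \left(- \frac{1}{42}\right) + 25\right) = - 78 \left(\left(-1\right) \left(-7\right) \left(- \frac{1}{42}\right) + 25\right) = - 78 \left(7 \left(- \frac{1}{42}\right) + 25\right) = - 78 \left(- \frac{1}{6} + 25\right) = \left(-78\right) \frac{149}{6} = -1937$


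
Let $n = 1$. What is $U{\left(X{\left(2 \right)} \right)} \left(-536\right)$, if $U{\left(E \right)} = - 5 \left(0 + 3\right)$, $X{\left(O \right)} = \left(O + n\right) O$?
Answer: $8040$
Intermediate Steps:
$X{\left(O \right)} = O \left(1 + O\right)$ ($X{\left(O \right)} = \left(O + 1\right) O = \left(1 + O\right) O = O \left(1 + O\right)$)
$U{\left(E \right)} = -15$ ($U{\left(E \right)} = \left(-5\right) 3 = -15$)
$U{\left(X{\left(2 \right)} \right)} \left(-536\right) = \left(-15\right) \left(-536\right) = 8040$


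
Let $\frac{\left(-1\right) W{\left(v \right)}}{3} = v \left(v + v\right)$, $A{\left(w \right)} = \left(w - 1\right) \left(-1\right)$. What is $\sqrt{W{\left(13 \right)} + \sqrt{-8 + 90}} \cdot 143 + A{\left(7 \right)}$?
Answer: $-6 + 143 i \sqrt{1014 - \sqrt{82}} \approx -6.0 + 4533.2 i$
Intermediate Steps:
$A{\left(w \right)} = 1 - w$ ($A{\left(w \right)} = \left(-1 + w\right) \left(-1\right) = 1 - w$)
$W{\left(v \right)} = - 6 v^{2}$ ($W{\left(v \right)} = - 3 v \left(v + v\right) = - 3 v 2 v = - 3 \cdot 2 v^{2} = - 6 v^{2}$)
$\sqrt{W{\left(13 \right)} + \sqrt{-8 + 90}} \cdot 143 + A{\left(7 \right)} = \sqrt{- 6 \cdot 13^{2} + \sqrt{-8 + 90}} \cdot 143 + \left(1 - 7\right) = \sqrt{\left(-6\right) 169 + \sqrt{82}} \cdot 143 + \left(1 - 7\right) = \sqrt{-1014 + \sqrt{82}} \cdot 143 - 6 = 143 \sqrt{-1014 + \sqrt{82}} - 6 = -6 + 143 \sqrt{-1014 + \sqrt{82}}$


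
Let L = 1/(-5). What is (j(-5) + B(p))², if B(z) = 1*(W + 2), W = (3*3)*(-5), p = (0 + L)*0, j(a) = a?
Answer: 2304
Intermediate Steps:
L = -⅕ ≈ -0.20000
p = 0 (p = (0 - ⅕)*0 = -⅕*0 = 0)
W = -45 (W = 9*(-5) = -45)
B(z) = -43 (B(z) = 1*(-45 + 2) = 1*(-43) = -43)
(j(-5) + B(p))² = (-5 - 43)² = (-48)² = 2304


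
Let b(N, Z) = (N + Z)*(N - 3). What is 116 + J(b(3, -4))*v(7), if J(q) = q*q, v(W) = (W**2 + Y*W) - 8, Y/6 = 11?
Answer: 116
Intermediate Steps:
Y = 66 (Y = 6*11 = 66)
v(W) = -8 + W**2 + 66*W (v(W) = (W**2 + 66*W) - 8 = -8 + W**2 + 66*W)
b(N, Z) = (-3 + N)*(N + Z) (b(N, Z) = (N + Z)*(-3 + N) = (-3 + N)*(N + Z))
J(q) = q**2
116 + J(b(3, -4))*v(7) = 116 + (3**2 - 3*3 - 3*(-4) + 3*(-4))**2*(-8 + 7**2 + 66*7) = 116 + (9 - 9 + 12 - 12)**2*(-8 + 49 + 462) = 116 + 0**2*503 = 116 + 0*503 = 116 + 0 = 116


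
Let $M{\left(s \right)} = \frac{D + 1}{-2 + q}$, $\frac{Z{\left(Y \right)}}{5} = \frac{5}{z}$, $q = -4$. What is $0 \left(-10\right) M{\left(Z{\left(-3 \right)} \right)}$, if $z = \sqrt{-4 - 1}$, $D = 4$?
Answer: $0$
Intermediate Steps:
$z = i \sqrt{5}$ ($z = \sqrt{-5} = i \sqrt{5} \approx 2.2361 i$)
$Z{\left(Y \right)} = - 5 i \sqrt{5}$ ($Z{\left(Y \right)} = 5 \frac{5}{i \sqrt{5}} = 5 \cdot 5 \left(- \frac{i \sqrt{5}}{5}\right) = 5 \left(- i \sqrt{5}\right) = - 5 i \sqrt{5}$)
$M{\left(s \right)} = - \frac{5}{6}$ ($M{\left(s \right)} = \frac{4 + 1}{-2 - 4} = \frac{5}{-6} = 5 \left(- \frac{1}{6}\right) = - \frac{5}{6}$)
$0 \left(-10\right) M{\left(Z{\left(-3 \right)} \right)} = 0 \left(-10\right) \left(- \frac{5}{6}\right) = 0 \left(- \frac{5}{6}\right) = 0$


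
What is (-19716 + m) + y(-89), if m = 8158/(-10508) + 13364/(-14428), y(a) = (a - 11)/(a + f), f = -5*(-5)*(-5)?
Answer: -39982137486705/2027776046 ≈ -19717.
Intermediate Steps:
f = -125 (f = 25*(-5) = -125)
y(a) = (-11 + a)/(-125 + a) (y(a) = (a - 11)/(a - 125) = (-11 + a)/(-125 + a))
m = -32266567/18951178 (m = 8158*(-1/10508) + 13364*(-1/14428) = -4079/5254 - 3341/3607 = -32266567/18951178 ≈ -1.7026)
(-19716 + m) + y(-89) = (-19716 - 32266567/18951178) + (-11 - 89)/(-125 - 89) = -373673692015/18951178 - 100/(-214) = -373673692015/18951178 - 1/214*(-100) = -373673692015/18951178 + 50/107 = -39982137486705/2027776046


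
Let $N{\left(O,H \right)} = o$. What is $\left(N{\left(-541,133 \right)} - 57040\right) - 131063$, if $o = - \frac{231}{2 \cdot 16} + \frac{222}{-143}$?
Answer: $- \frac{860799465}{4576} \approx -1.8811 \cdot 10^{5}$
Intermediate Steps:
$o = - \frac{40137}{4576}$ ($o = - \frac{231}{32} + 222 \left(- \frac{1}{143}\right) = \left(-231\right) \frac{1}{32} - \frac{222}{143} = - \frac{231}{32} - \frac{222}{143} = - \frac{40137}{4576} \approx -8.7712$)
$N{\left(O,H \right)} = - \frac{40137}{4576}$
$\left(N{\left(-541,133 \right)} - 57040\right) - 131063 = \left(- \frac{40137}{4576} - 57040\right) - 131063 = - \frac{261055177}{4576} - 131063 = - \frac{860799465}{4576}$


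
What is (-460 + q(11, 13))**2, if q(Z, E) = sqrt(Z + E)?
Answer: 211624 - 1840*sqrt(6) ≈ 2.0712e+5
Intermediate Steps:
q(Z, E) = sqrt(E + Z)
(-460 + q(11, 13))**2 = (-460 + sqrt(13 + 11))**2 = (-460 + sqrt(24))**2 = (-460 + 2*sqrt(6))**2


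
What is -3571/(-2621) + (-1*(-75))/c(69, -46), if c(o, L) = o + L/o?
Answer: 264356/107461 ≈ 2.4600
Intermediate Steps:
-3571/(-2621) + (-1*(-75))/c(69, -46) = -3571/(-2621) + (-1*(-75))/(69 - 46/69) = -3571*(-1/2621) + 75/(69 - 46*1/69) = 3571/2621 + 75/(69 - ⅔) = 3571/2621 + 75/(205/3) = 3571/2621 + 75*(3/205) = 3571/2621 + 45/41 = 264356/107461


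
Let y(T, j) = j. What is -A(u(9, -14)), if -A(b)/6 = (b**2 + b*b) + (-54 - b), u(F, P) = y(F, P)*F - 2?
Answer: 197052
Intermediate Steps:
u(F, P) = -2 + F*P (u(F, P) = P*F - 2 = F*P - 2 = -2 + F*P)
A(b) = 324 - 12*b**2 + 6*b (A(b) = -6*((b**2 + b*b) + (-54 - b)) = -6*((b**2 + b**2) + (-54 - b)) = -6*(2*b**2 + (-54 - b)) = -6*(-54 - b + 2*b**2) = 324 - 12*b**2 + 6*b)
-A(u(9, -14)) = -(324 - 12*(-2 + 9*(-14))**2 + 6*(-2 + 9*(-14))) = -(324 - 12*(-2 - 126)**2 + 6*(-2 - 126)) = -(324 - 12*(-128)**2 + 6*(-128)) = -(324 - 12*16384 - 768) = -(324 - 196608 - 768) = -1*(-197052) = 197052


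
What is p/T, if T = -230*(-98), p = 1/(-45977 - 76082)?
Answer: -1/2751209860 ≈ -3.6348e-10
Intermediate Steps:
p = -1/122059 (p = 1/(-122059) = -1/122059 ≈ -8.1928e-6)
T = 22540
p/T = -1/122059/22540 = -1/122059*1/22540 = -1/2751209860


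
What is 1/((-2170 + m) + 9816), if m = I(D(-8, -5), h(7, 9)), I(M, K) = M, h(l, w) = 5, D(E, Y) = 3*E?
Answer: 1/7622 ≈ 0.00013120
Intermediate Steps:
m = -24 (m = 3*(-8) = -24)
1/((-2170 + m) + 9816) = 1/((-2170 - 24) + 9816) = 1/(-2194 + 9816) = 1/7622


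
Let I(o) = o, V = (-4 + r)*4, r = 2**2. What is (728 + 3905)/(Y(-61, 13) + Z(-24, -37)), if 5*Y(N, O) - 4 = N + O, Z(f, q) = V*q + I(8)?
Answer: -23165/4 ≈ -5791.3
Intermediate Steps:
r = 4
V = 0 (V = (-4 + 4)*4 = 0*4 = 0)
Z(f, q) = 8 (Z(f, q) = 0*q + 8 = 0 + 8 = 8)
Y(N, O) = 4/5 + N/5 + O/5 (Y(N, O) = 4/5 + (N + O)/5 = 4/5 + (N/5 + O/5) = 4/5 + N/5 + O/5)
(728 + 3905)/(Y(-61, 13) + Z(-24, -37)) = (728 + 3905)/((4/5 + (1/5)*(-61) + (1/5)*13) + 8) = 4633/((4/5 - 61/5 + 13/5) + 8) = 4633/(-44/5 + 8) = 4633/(-4/5) = 4633*(-5/4) = -23165/4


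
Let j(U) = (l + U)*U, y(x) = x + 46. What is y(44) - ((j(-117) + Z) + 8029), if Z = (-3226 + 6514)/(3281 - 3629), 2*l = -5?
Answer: -1270841/58 ≈ -21911.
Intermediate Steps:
y(x) = 46 + x
l = -5/2 (l = (1/2)*(-5) = -5/2 ≈ -2.5000)
j(U) = U*(-5/2 + U) (j(U) = (-5/2 + U)*U = U*(-5/2 + U))
Z = -274/29 (Z = 3288/(-348) = 3288*(-1/348) = -274/29 ≈ -9.4483)
y(44) - ((j(-117) + Z) + 8029) = (46 + 44) - (((1/2)*(-117)*(-5 + 2*(-117)) - 274/29) + 8029) = 90 - (((1/2)*(-117)*(-5 - 234) - 274/29) + 8029) = 90 - (((1/2)*(-117)*(-239) - 274/29) + 8029) = 90 - ((27963/2 - 274/29) + 8029) = 90 - (810379/58 + 8029) = 90 - 1*1276061/58 = 90 - 1276061/58 = -1270841/58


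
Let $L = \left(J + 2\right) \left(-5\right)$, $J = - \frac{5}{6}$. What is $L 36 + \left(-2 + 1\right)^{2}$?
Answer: $-209$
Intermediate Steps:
$J = - \frac{5}{6}$ ($J = \left(-5\right) \frac{1}{6} = - \frac{5}{6} \approx -0.83333$)
$L = - \frac{35}{6}$ ($L = \left(- \frac{5}{6} + 2\right) \left(-5\right) = \frac{7}{6} \left(-5\right) = - \frac{35}{6} \approx -5.8333$)
$L 36 + \left(-2 + 1\right)^{2} = \left(- \frac{35}{6}\right) 36 + \left(-2 + 1\right)^{2} = -210 + \left(-1\right)^{2} = -210 + 1 = -209$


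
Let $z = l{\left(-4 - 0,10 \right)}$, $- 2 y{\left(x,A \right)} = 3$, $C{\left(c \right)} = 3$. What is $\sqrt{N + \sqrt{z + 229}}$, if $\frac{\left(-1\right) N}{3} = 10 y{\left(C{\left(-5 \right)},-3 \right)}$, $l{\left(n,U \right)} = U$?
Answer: $\sqrt{45 + \sqrt{239}} \approx 7.7756$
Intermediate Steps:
$y{\left(x,A \right)} = - \frac{3}{2}$ ($y{\left(x,A \right)} = \left(- \frac{1}{2}\right) 3 = - \frac{3}{2}$)
$z = 10$
$N = 45$ ($N = - 3 \cdot 10 \left(- \frac{3}{2}\right) = \left(-3\right) \left(-15\right) = 45$)
$\sqrt{N + \sqrt{z + 229}} = \sqrt{45 + \sqrt{10 + 229}} = \sqrt{45 + \sqrt{239}}$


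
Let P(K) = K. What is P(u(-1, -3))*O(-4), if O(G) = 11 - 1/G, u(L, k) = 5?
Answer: 225/4 ≈ 56.250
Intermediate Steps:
P(u(-1, -3))*O(-4) = 5*(11 - 1/(-4)) = 5*(11 - 1*(-¼)) = 5*(11 + ¼) = 5*(45/4) = 225/4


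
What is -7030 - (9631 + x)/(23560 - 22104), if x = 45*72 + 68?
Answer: -10248619/1456 ≈ -7038.9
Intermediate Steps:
x = 3308 (x = 3240 + 68 = 3308)
-7030 - (9631 + x)/(23560 - 22104) = -7030 - (9631 + 3308)/(23560 - 22104) = -7030 - 12939/1456 = -10248619/1456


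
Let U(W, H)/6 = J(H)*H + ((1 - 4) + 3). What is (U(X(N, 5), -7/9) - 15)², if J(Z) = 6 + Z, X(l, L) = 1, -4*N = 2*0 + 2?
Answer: 1129969/729 ≈ 1550.0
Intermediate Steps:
N = -½ (N = -(2*0 + 2)/4 = -(0 + 2)/4 = -¼*2 = -½ ≈ -0.50000)
U(W, H) = 6*H*(6 + H) (U(W, H) = 6*((6 + H)*H + ((1 - 4) + 3)) = 6*(H*(6 + H) + (-3 + 3)) = 6*(H*(6 + H) + 0) = 6*(H*(6 + H)) = 6*H*(6 + H))
(U(X(N, 5), -7/9) - 15)² = (6*(-7/9)*(6 - 7/9) - 15)² = (6*(-7/9)*(47/9) - 15)² = (-658/27 - 15)² = (-1063/27)² = 1129969/729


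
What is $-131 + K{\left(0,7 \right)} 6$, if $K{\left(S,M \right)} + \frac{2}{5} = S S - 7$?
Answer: $- \frac{877}{5} \approx -175.4$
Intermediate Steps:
$K{\left(S,M \right)} = - \frac{37}{5} + S^{2}$ ($K{\left(S,M \right)} = - \frac{2}{5} + \left(S S - 7\right) = - \frac{2}{5} + \left(S^{2} - 7\right) = - \frac{2}{5} + \left(-7 + S^{2}\right) = - \frac{37}{5} + S^{2}$)
$-131 + K{\left(0,7 \right)} 6 = -131 + \left(- \frac{37}{5} + 0^{2}\right) 6 = -131 + \left(- \frac{37}{5} + 0\right) 6 = -131 - \frac{222}{5} = - \frac{877}{5}$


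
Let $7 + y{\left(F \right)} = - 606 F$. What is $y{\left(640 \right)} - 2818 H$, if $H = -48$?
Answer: $-252583$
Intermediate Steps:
$y{\left(F \right)} = -7 - 606 F$
$y{\left(640 \right)} - 2818 H = \left(-7 - 387840\right) - -135264 = \left(-7 - 387840\right) + 135264 = -387847 + 135264 = -252583$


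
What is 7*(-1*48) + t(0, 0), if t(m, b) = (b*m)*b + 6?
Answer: -330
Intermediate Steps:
t(m, b) = 6 + m*b**2 (t(m, b) = m*b**2 + 6 = 6 + m*b**2)
7*(-1*48) + t(0, 0) = 7*(-1*48) + (6 + 0*0**2) = 7*(-48) + (6 + 0*0) = -336 + (6 + 0) = -336 + 6 = -330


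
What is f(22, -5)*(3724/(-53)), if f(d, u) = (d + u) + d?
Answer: -145236/53 ≈ -2740.3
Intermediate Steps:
f(d, u) = u + 2*d
f(22, -5)*(3724/(-53)) = (-5 + 2*22)*(3724/(-53)) = (-5 + 44)*(3724*(-1/53)) = 39*(-3724/53) = -145236/53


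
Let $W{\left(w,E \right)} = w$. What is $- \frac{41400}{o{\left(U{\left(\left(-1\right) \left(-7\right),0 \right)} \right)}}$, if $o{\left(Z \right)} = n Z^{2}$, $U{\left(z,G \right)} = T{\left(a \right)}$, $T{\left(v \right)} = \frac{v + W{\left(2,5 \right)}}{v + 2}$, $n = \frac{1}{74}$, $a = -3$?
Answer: $-3063600$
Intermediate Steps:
$n = \frac{1}{74} \approx 0.013514$
$T{\left(v \right)} = 1$ ($T{\left(v \right)} = \frac{v + 2}{v + 2} = \frac{2 + v}{2 + v} = 1$)
$U{\left(z,G \right)} = 1$
$o{\left(Z \right)} = \frac{Z^{2}}{74}$
$- \frac{41400}{o{\left(U{\left(\left(-1\right) \left(-7\right),0 \right)} \right)}} = - \frac{41400}{\frac{1}{74} \cdot 1^{2}} = - \frac{41400}{\frac{1}{74} \cdot 1} = - 41400 \frac{1}{\frac{1}{74}} = \left(-41400\right) 74 = -3063600$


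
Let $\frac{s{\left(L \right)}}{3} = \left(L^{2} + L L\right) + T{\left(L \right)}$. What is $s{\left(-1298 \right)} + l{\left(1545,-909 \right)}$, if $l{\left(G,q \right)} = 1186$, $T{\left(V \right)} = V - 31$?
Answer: $10106023$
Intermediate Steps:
$T{\left(V \right)} = -31 + V$
$s{\left(L \right)} = -93 + 3 L + 6 L^{2}$ ($s{\left(L \right)} = 3 \left(\left(L^{2} + L L\right) + \left(-31 + L\right)\right) = 3 \left(\left(L^{2} + L^{2}\right) + \left(-31 + L\right)\right) = 3 \left(2 L^{2} + \left(-31 + L\right)\right) = 3 \left(-31 + L + 2 L^{2}\right) = -93 + 3 L + 6 L^{2}$)
$s{\left(-1298 \right)} + l{\left(1545,-909 \right)} = \left(-93 + 3 \left(-1298\right) + 6 \left(-1298\right)^{2}\right) + 1186 = \left(-93 - 3894 + 6 \cdot 1684804\right) + 1186 = \left(-93 - 3894 + 10108824\right) + 1186 = 10104837 + 1186 = 10106023$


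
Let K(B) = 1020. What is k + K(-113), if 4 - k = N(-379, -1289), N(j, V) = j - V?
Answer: 114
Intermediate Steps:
k = -906 (k = 4 - (-379 - 1*(-1289)) = 4 - (-379 + 1289) = 4 - 1*910 = 4 - 910 = -906)
k + K(-113) = -906 + 1020 = 114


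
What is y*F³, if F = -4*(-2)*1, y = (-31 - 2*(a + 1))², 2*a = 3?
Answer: 663552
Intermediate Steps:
a = 3/2 (a = (½)*3 = 3/2 ≈ 1.5000)
y = 1296 (y = (-31 - 2*(3/2 + 1))² = (-31 - 2*5/2)² = (-31 - 5)² = (-36)² = 1296)
F = 8 (F = 8*1 = 8)
y*F³ = 1296*8³ = 1296*512 = 663552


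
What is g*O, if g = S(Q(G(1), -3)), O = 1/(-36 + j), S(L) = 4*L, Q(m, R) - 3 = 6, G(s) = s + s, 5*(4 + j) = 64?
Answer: -45/34 ≈ -1.3235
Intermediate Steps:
j = 44/5 (j = -4 + (⅕)*64 = -4 + 64/5 = 44/5 ≈ 8.8000)
G(s) = 2*s
Q(m, R) = 9 (Q(m, R) = 3 + 6 = 9)
O = -5/136 (O = 1/(-36 + 44/5) = 1/(-136/5) = -5/136 ≈ -0.036765)
g = 36 (g = 4*9 = 36)
g*O = 36*(-5/136) = -45/34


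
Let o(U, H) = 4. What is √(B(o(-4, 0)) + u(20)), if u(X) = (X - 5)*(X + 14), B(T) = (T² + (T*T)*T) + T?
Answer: 3*√66 ≈ 24.372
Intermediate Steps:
B(T) = T + T² + T³ (B(T) = (T² + T²*T) + T = (T² + T³) + T = T + T² + T³)
u(X) = (-5 + X)*(14 + X)
√(B(o(-4, 0)) + u(20)) = √(4*(1 + 4 + 4²) + (-70 + 20² + 9*20)) = √(4*(1 + 4 + 16) + (-70 + 400 + 180)) = √(4*21 + 510) = √(84 + 510) = √594 = 3*√66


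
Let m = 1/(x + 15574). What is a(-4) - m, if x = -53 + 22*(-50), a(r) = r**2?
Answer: 230735/14421 ≈ 16.000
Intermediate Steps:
x = -1153 (x = -53 - 1100 = -1153)
m = 1/14421 (m = 1/(-1153 + 15574) = 1/14421 ≈ 6.9343e-5)
a(-4) - m = (-4)**2 - 1*1/14421 = 16 - 1/14421 = 230735/14421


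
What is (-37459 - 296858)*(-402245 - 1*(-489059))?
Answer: -29023396038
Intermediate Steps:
(-37459 - 296858)*(-402245 - 1*(-489059)) = -334317*(-402245 + 489059) = -334317*86814 = -29023396038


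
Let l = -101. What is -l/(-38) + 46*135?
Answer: 235879/38 ≈ 6207.3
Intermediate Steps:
-l/(-38) + 46*135 = -(-101)/(-38) + 46*135 = -(-101)*(-1)/38 + 6210 = -1*101/38 + 6210 = -101/38 + 6210 = 235879/38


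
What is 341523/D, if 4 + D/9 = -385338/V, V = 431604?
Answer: -2729679498/351959 ≈ -7755.7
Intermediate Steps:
D = -1055877/23978 (D = -36 + 9*(-385338/431604) = -36 + 9*(-385338*1/431604) = -36 + 9*(-64223/71934) = -36 - 192669/23978 = -1055877/23978 ≈ -44.035)
341523/D = 341523/(-1055877/23978) = 341523*(-23978/1055877) = -2729679498/351959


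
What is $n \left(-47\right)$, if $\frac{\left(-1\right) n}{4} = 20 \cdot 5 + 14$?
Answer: $21432$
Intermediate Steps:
$n = -456$ ($n = - 4 \left(20 \cdot 5 + 14\right) = - 4 \left(100 + 14\right) = \left(-4\right) 114 = -456$)
$n \left(-47\right) = \left(-456\right) \left(-47\right) = 21432$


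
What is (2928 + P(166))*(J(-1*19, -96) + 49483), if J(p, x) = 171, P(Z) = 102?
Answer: 150451620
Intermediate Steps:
(2928 + P(166))*(J(-1*19, -96) + 49483) = (2928 + 102)*(171 + 49483) = 3030*49654 = 150451620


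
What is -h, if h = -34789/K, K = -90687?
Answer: -1831/4773 ≈ -0.38362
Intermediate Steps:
h = 1831/4773 (h = -34789/(-90687) = -34789*(-1/90687) = 1831/4773 ≈ 0.38362)
-h = -1*1831/4773 = -1831/4773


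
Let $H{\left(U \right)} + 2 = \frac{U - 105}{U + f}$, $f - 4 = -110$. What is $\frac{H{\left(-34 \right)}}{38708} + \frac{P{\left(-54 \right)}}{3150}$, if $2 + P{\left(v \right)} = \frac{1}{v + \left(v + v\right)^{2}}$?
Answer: $- \frac{935593777}{1415609622000} \approx -0.00066091$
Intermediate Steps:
$f = -106$ ($f = 4 - 110 = -106$)
$H{\left(U \right)} = -2 + \frac{-105 + U}{-106 + U}$ ($H{\left(U \right)} = -2 + \frac{U - 105}{U - 106} = -2 + \frac{-105 + U}{-106 + U}$)
$P{\left(v \right)} = -2 + \frac{1}{v + 4 v^{2}}$ ($P{\left(v \right)} = -2 + \frac{1}{v + \left(v + v\right)^{2}} = -2 + \frac{1}{v + \left(2 v\right)^{2}} = -2 + \frac{1}{v + 4 v^{2}}$)
$\frac{H{\left(-34 \right)}}{38708} + \frac{P{\left(-54 \right)}}{3150} = \frac{\frac{1}{-106 - 34} \left(107 - -34\right)}{38708} + \frac{\frac{1}{-54} \frac{1}{1 + 4 \left(-54\right)} \left(1 - 8 \left(-54\right)^{2} - -108\right)}{3150} = \frac{107 + 34}{-140} \cdot \frac{1}{38708} + - \frac{1 - 23328 + 108}{54 \left(1 - 216\right)} \frac{1}{3150} = \left(- \frac{1}{140}\right) 141 \cdot \frac{1}{38708} + - \frac{1 - 23328 + 108}{54 \left(-215\right)} \frac{1}{3150} = \left(- \frac{141}{140}\right) \frac{1}{38708} + \left(- \frac{1}{54}\right) \left(- \frac{1}{215}\right) \left(-23219\right) \frac{1}{3150} = - \frac{141}{5419120} - \frac{3317}{5224500} = - \frac{935593777}{1415609622000}$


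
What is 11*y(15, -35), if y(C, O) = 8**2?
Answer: 704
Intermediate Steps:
y(C, O) = 64
11*y(15, -35) = 11*64 = 704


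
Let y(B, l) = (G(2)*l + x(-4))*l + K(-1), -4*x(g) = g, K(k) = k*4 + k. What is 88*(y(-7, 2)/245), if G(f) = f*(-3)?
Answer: -2376/245 ≈ -9.6980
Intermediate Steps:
K(k) = 5*k (K(k) = 4*k + k = 5*k)
x(g) = -g/4
G(f) = -3*f
y(B, l) = -5 + l*(1 - 6*l) (y(B, l) = ((-3*2)*l - 1/4*(-4))*l + 5*(-1) = (-6*l + 1)*l - 5 = (1 - 6*l)*l - 5 = l*(1 - 6*l) - 5 = -5 + l*(1 - 6*l))
88*(y(-7, 2)/245) = 88*((-5 + 2 - 6*2**2)/245) = 88*((-5 + 2 - 6*4)*(1/245)) = 88*((-5 + 2 - 24)*(1/245)) = 88*(-27*1/245) = 88*(-27/245) = -2376/245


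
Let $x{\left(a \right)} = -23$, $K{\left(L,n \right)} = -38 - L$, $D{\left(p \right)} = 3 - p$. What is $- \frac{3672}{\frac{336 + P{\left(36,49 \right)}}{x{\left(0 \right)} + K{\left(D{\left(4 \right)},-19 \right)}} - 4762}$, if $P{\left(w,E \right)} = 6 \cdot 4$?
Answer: $\frac{459}{596} \approx 0.77013$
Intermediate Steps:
$P{\left(w,E \right)} = 24$
$- \frac{3672}{\frac{336 + P{\left(36,49 \right)}}{x{\left(0 \right)} + K{\left(D{\left(4 \right)},-19 \right)}} - 4762} = - \frac{3672}{\frac{336 + 24}{-23 - \left(41 - 4\right)} - 4762} = - \frac{3672}{\frac{360}{-23 - 37} - 4762} = - \frac{3672}{\frac{360}{-60} - 4762} = - \frac{3672}{360 \left(- \frac{1}{60}\right) - 4762} = - \frac{3672}{-6 - 4762} = - \frac{3672}{-4768} = \left(-3672\right) \left(- \frac{1}{4768}\right) = \frac{459}{596}$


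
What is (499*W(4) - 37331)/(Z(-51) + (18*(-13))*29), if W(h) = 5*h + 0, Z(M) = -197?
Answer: 27351/6983 ≈ 3.9168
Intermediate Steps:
W(h) = 5*h
(499*W(4) - 37331)/(Z(-51) + (18*(-13))*29) = (499*(5*4) - 37331)/(-197 + (18*(-13))*29) = (499*20 - 37331)/(-197 - 234*29) = (9980 - 37331)/(-197 - 6786) = -27351/(-6983) = -27351*(-1/6983) = 27351/6983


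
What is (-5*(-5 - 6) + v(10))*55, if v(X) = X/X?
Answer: 3080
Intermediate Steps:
v(X) = 1
(-5*(-5 - 6) + v(10))*55 = (-5*(-5 - 6) + 1)*55 = (-5*(-11) + 1)*55 = (55 + 1)*55 = 56*55 = 3080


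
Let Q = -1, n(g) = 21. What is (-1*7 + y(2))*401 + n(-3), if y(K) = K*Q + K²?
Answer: -1984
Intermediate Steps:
y(K) = K² - K (y(K) = K*(-1) + K² = -K + K² = K² - K)
(-1*7 + y(2))*401 + n(-3) = (-1*7 + 2*(-1 + 2))*401 + 21 = (-7 + 2*1)*401 + 21 = (-7 + 2)*401 + 21 = -5*401 + 21 = -2005 + 21 = -1984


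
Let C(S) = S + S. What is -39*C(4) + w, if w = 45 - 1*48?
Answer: -315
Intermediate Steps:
w = -3 (w = 45 - 48 = -3)
C(S) = 2*S
-39*C(4) + w = -78*4 - 3 = -39*8 - 3 = -312 - 3 = -315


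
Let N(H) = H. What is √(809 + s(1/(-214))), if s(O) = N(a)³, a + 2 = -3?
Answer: 6*√19 ≈ 26.153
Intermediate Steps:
a = -5 (a = -2 - 3 = -5)
s(O) = -125 (s(O) = (-5)³ = -125)
√(809 + s(1/(-214))) = √(809 - 125) = √684 = 6*√19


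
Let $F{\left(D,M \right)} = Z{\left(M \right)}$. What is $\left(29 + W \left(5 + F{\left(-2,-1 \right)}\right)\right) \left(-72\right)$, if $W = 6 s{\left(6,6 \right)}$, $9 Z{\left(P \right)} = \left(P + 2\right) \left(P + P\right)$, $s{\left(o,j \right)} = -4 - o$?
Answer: $18552$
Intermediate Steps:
$Z{\left(P \right)} = \frac{2 P \left(2 + P\right)}{9}$ ($Z{\left(P \right)} = \frac{\left(P + 2\right) \left(P + P\right)}{9} = \frac{\left(2 + P\right) 2 P}{9} = \frac{2 P \left(2 + P\right)}{9}$)
$F{\left(D,M \right)} = \frac{2 M \left(2 + M\right)}{9}$
$W = -60$ ($W = 6 \left(-4 - 6\right) = 6 \left(-10\right) = -60$)
$\left(29 + W \left(5 + F{\left(-2,-1 \right)}\right)\right) \left(-72\right) = \left(29 - 60 \left(5 + \frac{2}{9} \left(-1\right) \left(2 - 1\right)\right)\right) \left(-72\right) = \left(29 - 60 \left(5 + \frac{2}{9} \left(-1\right) 1\right)\right) \left(-72\right) = \left(29 - 60 \left(5 - \frac{2}{9}\right)\right) \left(-72\right) = \left(29 - \frac{860}{3}\right) \left(-72\right) = \left(- \frac{773}{3}\right) \left(-72\right) = 18552$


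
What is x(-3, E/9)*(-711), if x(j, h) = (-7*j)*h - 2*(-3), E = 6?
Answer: -14220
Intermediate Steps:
x(j, h) = 6 - 7*h*j (x(j, h) = -7*h*j + 6 = 6 - 7*h*j)
x(-3, E/9)*(-711) = (6 - 7*6/9*(-3))*(-711) = (6 - 7*6*(⅑)*(-3))*(-711) = (6 - 7*⅔*(-3))*(-711) = (6 + 14)*(-711) = 20*(-711) = -14220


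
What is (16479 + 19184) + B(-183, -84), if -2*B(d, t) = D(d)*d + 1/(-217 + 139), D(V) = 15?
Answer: 5777539/156 ≈ 37036.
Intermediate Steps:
B(d, t) = 1/156 - 15*d/2 (B(d, t) = -(15*d + 1/(-217 + 139))/2 = -(15*d + 1/(-78))/2 = -(15*d - 1/78)/2 = -(-1/78 + 15*d)/2 = 1/156 - 15*d/2)
(16479 + 19184) + B(-183, -84) = (16479 + 19184) + (1/156 - 15/2*(-183)) = 35663 + (1/156 + 2745/2) = 35663 + 214111/156 = 5777539/156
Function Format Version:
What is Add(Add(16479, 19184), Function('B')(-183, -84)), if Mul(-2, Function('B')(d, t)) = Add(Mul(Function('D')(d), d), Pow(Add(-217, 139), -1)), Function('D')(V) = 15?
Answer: Rational(5777539, 156) ≈ 37036.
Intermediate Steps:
Function('B')(d, t) = Add(Rational(1, 156), Mul(Rational(-15, 2), d)) (Function('B')(d, t) = Mul(Rational(-1, 2), Add(Mul(15, d), Pow(Add(-217, 139), -1))) = Mul(Rational(-1, 2), Add(Mul(15, d), Pow(-78, -1))) = Mul(Rational(-1, 2), Add(Mul(15, d), Rational(-1, 78))) = Mul(Rational(-1, 2), Add(Rational(-1, 78), Mul(15, d))) = Add(Rational(1, 156), Mul(Rational(-15, 2), d)))
Add(Add(16479, 19184), Function('B')(-183, -84)) = Add(Add(16479, 19184), Add(Rational(1, 156), Mul(Rational(-15, 2), -183))) = Add(35663, Add(Rational(1, 156), Rational(2745, 2))) = Add(35663, Rational(214111, 156)) = Rational(5777539, 156)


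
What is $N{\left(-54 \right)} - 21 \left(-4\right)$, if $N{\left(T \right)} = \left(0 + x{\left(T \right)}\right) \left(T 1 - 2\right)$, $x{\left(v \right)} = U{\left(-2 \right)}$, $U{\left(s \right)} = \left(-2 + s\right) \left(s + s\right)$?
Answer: $-812$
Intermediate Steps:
$U{\left(s \right)} = 2 s \left(-2 + s\right)$ ($U{\left(s \right)} = \left(-2 + s\right) 2 s = 2 s \left(-2 + s\right)$)
$x{\left(v \right)} = 16$ ($x{\left(v \right)} = 2 \left(-2\right) \left(-2 - 2\right) = 2 \left(-2\right) \left(-4\right) = 16$)
$N{\left(T \right)} = -32 + 16 T$ ($N{\left(T \right)} = \left(0 + 16\right) \left(T 1 - 2\right) = 16 \left(T - 2\right) = 16 \left(-2 + T\right) = -32 + 16 T$)
$N{\left(-54 \right)} - 21 \left(-4\right) = \left(-32 + 16 \left(-54\right)\right) - 21 \left(-4\right) = \left(-32 - 864\right) - -84 = -896 + 84 = -812$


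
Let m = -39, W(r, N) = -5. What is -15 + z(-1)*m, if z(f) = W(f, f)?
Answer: 180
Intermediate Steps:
z(f) = -5
-15 + z(-1)*m = -15 - 5*(-39) = -15 + 195 = 180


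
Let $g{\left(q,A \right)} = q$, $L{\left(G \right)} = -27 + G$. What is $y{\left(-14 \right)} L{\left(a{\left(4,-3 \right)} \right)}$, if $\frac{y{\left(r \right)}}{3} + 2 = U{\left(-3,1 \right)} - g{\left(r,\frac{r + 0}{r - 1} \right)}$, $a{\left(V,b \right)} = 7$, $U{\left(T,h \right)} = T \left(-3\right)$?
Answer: $-1260$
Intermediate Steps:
$U{\left(T,h \right)} = - 3 T$
$y{\left(r \right)} = 21 - 3 r$ ($y{\left(r \right)} = -6 + 3 \left(\left(-3\right) \left(-3\right) - r\right) = -6 + 3 \left(9 - r\right) = -6 - \left(-27 + 3 r\right) = 21 - 3 r$)
$y{\left(-14 \right)} L{\left(a{\left(4,-3 \right)} \right)} = \left(21 - -42\right) \left(-27 + 7\right) = \left(21 + 42\right) \left(-20\right) = 63 \left(-20\right) = -1260$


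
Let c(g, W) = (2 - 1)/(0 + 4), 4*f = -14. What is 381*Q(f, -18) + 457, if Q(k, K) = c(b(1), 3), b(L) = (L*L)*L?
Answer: 2209/4 ≈ 552.25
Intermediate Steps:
b(L) = L³ (b(L) = L²*L = L³)
f = -7/2 (f = (¼)*(-14) = -7/2 ≈ -3.5000)
c(g, W) = ¼ (c(g, W) = 1/4 = 1*(¼) = ¼)
Q(k, K) = ¼
381*Q(f, -18) + 457 = 381*(¼) + 457 = 381/4 + 457 = 2209/4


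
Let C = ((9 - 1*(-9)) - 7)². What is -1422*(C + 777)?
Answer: -1276956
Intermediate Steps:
C = 121 (C = ((9 + 9) - 7)² = (18 - 7)² = 11² = 121)
-1422*(C + 777) = -1422*(121 + 777) = -1422*898 = -1276956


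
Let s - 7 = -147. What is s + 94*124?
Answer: 11516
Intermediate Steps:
s = -140 (s = 7 - 147 = -140)
s + 94*124 = -140 + 94*124 = -140 + 11656 = 11516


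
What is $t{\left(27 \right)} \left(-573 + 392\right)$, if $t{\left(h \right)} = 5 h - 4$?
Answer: $-23711$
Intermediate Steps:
$t{\left(h \right)} = -4 + 5 h$
$t{\left(27 \right)} \left(-573 + 392\right) = \left(-4 + 5 \cdot 27\right) \left(-573 + 392\right) = \left(-4 + 135\right) \left(-181\right) = 131 \left(-181\right) = -23711$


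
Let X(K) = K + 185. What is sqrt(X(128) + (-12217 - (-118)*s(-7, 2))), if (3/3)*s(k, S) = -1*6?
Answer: 2*I*sqrt(3153) ≈ 112.3*I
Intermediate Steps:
s(k, S) = -6 (s(k, S) = -1*6 = -6)
X(K) = 185 + K
sqrt(X(128) + (-12217 - (-118)*s(-7, 2))) = sqrt((185 + 128) + (-12217 - (-118)*(-6))) = sqrt(313 + (-12217 - 1*708)) = sqrt(313 + (-12217 - 708)) = sqrt(313 - 12925) = sqrt(-12612) = 2*I*sqrt(3153)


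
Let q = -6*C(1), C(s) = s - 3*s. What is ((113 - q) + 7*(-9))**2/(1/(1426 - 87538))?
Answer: -124345728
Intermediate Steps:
C(s) = -2*s
q = 12 (q = -(-12) = -6*(-2) = 12)
((113 - q) + 7*(-9))**2/(1/(1426 - 87538)) = ((113 - 1*12) + 7*(-9))**2/(1/(1426 - 87538)) = ((113 - 12) - 63)**2/(1/(-86112)) = (101 - 63)**2/(-1/86112) = 38**2*(-86112) = 1444*(-86112) = -124345728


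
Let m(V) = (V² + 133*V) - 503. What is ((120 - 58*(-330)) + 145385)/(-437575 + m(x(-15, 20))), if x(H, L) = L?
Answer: -164645/435018 ≈ -0.37848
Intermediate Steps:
m(V) = -503 + V² + 133*V
((120 - 58*(-330)) + 145385)/(-437575 + m(x(-15, 20))) = ((120 - 58*(-330)) + 145385)/(-437575 + (-503 + 20² + 133*20)) = ((120 + 19140) + 145385)/(-437575 + (-503 + 400 + 2660)) = (19260 + 145385)/(-437575 + 2557) = 164645/(-435018) = 164645*(-1/435018) = -164645/435018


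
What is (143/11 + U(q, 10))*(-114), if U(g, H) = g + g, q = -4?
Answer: -570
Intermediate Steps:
U(g, H) = 2*g
(143/11 + U(q, 10))*(-114) = (143/11 + 2*(-4))*(-114) = (143*(1/11) - 8)*(-114) = (13 - 8)*(-114) = 5*(-114) = -570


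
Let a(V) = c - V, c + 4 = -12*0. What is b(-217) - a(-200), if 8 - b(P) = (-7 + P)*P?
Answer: -48796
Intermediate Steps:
c = -4 (c = -4 - 12*0 = -4 + 0 = -4)
b(P) = 8 - P*(-7 + P) (b(P) = 8 - (-7 + P)*P = 8 - P*(-7 + P))
a(V) = -4 - V
b(-217) - a(-200) = (8 - 1*(-217)² + 7*(-217)) - (-4 - 1*(-200)) = (8 - 1*47089 - 1519) - (-4 + 200) = (8 - 47089 - 1519) - 1*196 = -48600 - 196 = -48796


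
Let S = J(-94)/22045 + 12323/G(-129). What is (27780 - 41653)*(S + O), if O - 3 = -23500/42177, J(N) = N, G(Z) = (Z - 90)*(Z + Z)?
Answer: -645408253445287319/17511701868810 ≈ -36856.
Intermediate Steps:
G(Z) = 2*Z*(-90 + Z) (G(Z) = (-90 + Z)*(2*Z) = 2*Z*(-90 + Z))
O = 103031/42177 (O = 3 - 23500/42177 = 103031/42177 ≈ 2.4428)
S = 266349347/1245586590 (S = -94/22045 + 12323/((2*(-129)*(-90 - 129))) = -94*1/22045 + 12323/((2*(-129)*(-219))) = -94/22045 + 12323/56502 = 266349347/1245586590 ≈ 0.21383)
(27780 - 41653)*(S + O) = (27780 - 41653)*(266349347/1245586590 + 103031/42177) = -13873*46522616120903/17511701868810 = -645408253445287319/17511701868810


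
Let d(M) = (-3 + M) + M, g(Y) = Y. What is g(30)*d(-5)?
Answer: -390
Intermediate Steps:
d(M) = -3 + 2*M
g(30)*d(-5) = 30*(-3 + 2*(-5)) = 30*(-3 - 10) = 30*(-13) = -390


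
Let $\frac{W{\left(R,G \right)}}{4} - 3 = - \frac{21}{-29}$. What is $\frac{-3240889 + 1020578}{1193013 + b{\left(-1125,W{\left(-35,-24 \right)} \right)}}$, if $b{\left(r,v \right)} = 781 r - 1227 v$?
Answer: $- \frac{64389019}{8587188} \approx -7.4983$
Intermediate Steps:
$W{\left(R,G \right)} = \frac{432}{29}$ ($W{\left(R,G \right)} = 12 + 4 \left(- \frac{21}{-29}\right) = 12 + 4 \left(\left(-21\right) \left(- \frac{1}{29}\right)\right) = 12 + 4 \cdot \frac{21}{29} = 12 + \frac{84}{29} = \frac{432}{29}$)
$b{\left(r,v \right)} = - 1227 v + 781 r$
$\frac{-3240889 + 1020578}{1193013 + b{\left(-1125,W{\left(-35,-24 \right)} \right)}} = \frac{-3240889 + 1020578}{1193013 + \left(\left(-1227\right) \frac{432}{29} + 781 \left(-1125\right)\right)} = - \frac{2220311}{1193013 - \frac{26010189}{29}} = - \frac{2220311}{\frac{8587188}{29}} = \left(-2220311\right) \frac{29}{8587188} = - \frac{64389019}{8587188}$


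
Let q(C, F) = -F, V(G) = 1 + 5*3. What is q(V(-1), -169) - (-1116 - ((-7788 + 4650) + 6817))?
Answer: 4964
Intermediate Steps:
V(G) = 16 (V(G) = 1 + 15 = 16)
q(V(-1), -169) - (-1116 - ((-7788 + 4650) + 6817)) = -1*(-169) - (-1116 - ((-7788 + 4650) + 6817)) = 169 - (-1116 - (-3138 + 6817)) = 169 - (-1116 - 1*3679) = 169 - (-1116 - 3679) = 169 - 1*(-4795) = 169 + 4795 = 4964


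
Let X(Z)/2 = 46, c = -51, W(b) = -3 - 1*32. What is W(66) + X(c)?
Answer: 57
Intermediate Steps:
W(b) = -35 (W(b) = -3 - 32 = -35)
X(Z) = 92 (X(Z) = 2*46 = 92)
W(66) + X(c) = -35 + 92 = 57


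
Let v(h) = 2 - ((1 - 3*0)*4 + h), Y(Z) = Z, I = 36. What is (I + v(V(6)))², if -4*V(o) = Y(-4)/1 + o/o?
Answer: 17689/16 ≈ 1105.6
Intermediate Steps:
V(o) = ¾ (V(o) = -(-4/1 + o/o)/4 = -(-4*1 + 1)/4 = -(-4 + 1)/4 = -¼*(-3) = ¾)
v(h) = -2 - h (v(h) = 2 - ((1 + 0)*4 + h) = 2 - (1*4 + h) = 2 - (4 + h) = 2 + (-4 - h) = -2 - h)
(I + v(V(6)))² = (36 + (-2 - 1*¾))² = (36 + (-2 - ¾))² = (36 - 11/4)² = (133/4)² = 17689/16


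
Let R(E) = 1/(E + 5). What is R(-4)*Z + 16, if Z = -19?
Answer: -3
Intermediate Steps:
R(E) = 1/(5 + E)
R(-4)*Z + 16 = -19/(5 - 4) + 16 = -19/1 + 16 = 1*(-19) + 16 = -19 + 16 = -3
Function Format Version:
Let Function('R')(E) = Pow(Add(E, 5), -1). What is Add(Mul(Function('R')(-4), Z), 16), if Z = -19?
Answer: -3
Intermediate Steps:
Function('R')(E) = Pow(Add(5, E), -1)
Add(Mul(Function('R')(-4), Z), 16) = Add(Mul(Pow(Add(5, -4), -1), -19), 16) = Add(Mul(Pow(1, -1), -19), 16) = Add(Mul(1, -19), 16) = Add(-19, 16) = -3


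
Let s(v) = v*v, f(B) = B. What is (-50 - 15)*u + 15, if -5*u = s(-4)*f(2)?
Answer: 431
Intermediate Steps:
s(v) = v²
u = -32/5 (u = -(-4)²*2/5 = -16*2/5 = -⅕*32 = -32/5 ≈ -6.4000)
(-50 - 15)*u + 15 = (-50 - 15)*(-32/5) + 15 = -65*(-32/5) + 15 = 416 + 15 = 431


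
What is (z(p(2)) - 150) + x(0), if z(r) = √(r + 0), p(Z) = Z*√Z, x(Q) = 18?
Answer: -132 + 2^(¾) ≈ -130.32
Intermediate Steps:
p(Z) = Z^(3/2)
z(r) = √r
(z(p(2)) - 150) + x(0) = (√(2^(3/2)) - 150) + 18 = (√(2*√2) - 150) + 18 = (2^(¾) - 150) + 18 = (-150 + 2^(¾)) + 18 = -132 + 2^(¾)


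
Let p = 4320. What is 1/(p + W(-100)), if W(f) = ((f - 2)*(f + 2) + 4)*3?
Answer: 1/34320 ≈ 2.9138e-5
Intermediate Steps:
W(f) = 12 + 3*(-2 + f)*(2 + f) (W(f) = ((-2 + f)*(2 + f) + 4)*3 = (4 + (-2 + f)*(2 + f))*3 = 12 + 3*(-2 + f)*(2 + f))
1/(p + W(-100)) = 1/(4320 + 3*(-100)²) = 1/(4320 + 3*10000) = 1/(4320 + 30000) = 1/34320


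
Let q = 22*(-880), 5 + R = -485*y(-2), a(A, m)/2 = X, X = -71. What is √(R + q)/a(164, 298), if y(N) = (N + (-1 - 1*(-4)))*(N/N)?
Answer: -5*I*√794/142 ≈ -0.99218*I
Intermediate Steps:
y(N) = 3 + N (y(N) = (N + (-1 + 4))*1 = (N + 3)*1 = (3 + N)*1 = 3 + N)
a(A, m) = -142 (a(A, m) = 2*(-71) = -142)
R = -490 (R = -5 - 485*(3 - 2) = -5 - 485*1 = -5 - 485 = -490)
q = -19360
√(R + q)/a(164, 298) = √(-490 - 19360)/(-142) = √(-19850)*(-1/142) = (5*I*√794)*(-1/142) = -5*I*√794/142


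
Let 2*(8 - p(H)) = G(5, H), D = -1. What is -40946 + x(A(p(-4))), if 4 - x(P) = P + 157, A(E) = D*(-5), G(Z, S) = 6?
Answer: -41104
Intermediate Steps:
p(H) = 5 (p(H) = 8 - 1/2*6 = 8 - 3 = 5)
A(E) = 5 (A(E) = -1*(-5) = 5)
x(P) = -153 - P (x(P) = 4 - (P + 157) = 4 - (157 + P) = 4 + (-157 - P) = -153 - P)
-40946 + x(A(p(-4))) = -40946 + (-153 - 1*5) = -40946 + (-153 - 5) = -40946 - 158 = -41104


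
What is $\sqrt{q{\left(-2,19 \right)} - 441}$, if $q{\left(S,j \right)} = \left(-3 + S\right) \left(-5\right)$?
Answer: $4 i \sqrt{26} \approx 20.396 i$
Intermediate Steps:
$q{\left(S,j \right)} = 15 - 5 S$
$\sqrt{q{\left(-2,19 \right)} - 441} = \sqrt{\left(15 - -10\right) - 441} = \sqrt{\left(15 + 10\right) - 441} = \sqrt{25 - 441} = \sqrt{-416} = 4 i \sqrt{26}$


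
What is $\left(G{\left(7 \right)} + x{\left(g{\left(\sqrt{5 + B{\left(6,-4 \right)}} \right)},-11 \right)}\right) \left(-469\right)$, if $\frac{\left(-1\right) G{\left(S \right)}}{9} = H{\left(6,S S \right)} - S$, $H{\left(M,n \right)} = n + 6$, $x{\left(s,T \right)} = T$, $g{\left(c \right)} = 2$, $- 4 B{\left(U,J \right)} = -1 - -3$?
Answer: $207767$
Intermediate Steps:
$B{\left(U,J \right)} = - \frac{1}{2}$ ($B{\left(U,J \right)} = - \frac{-1 - -3}{4} = - \frac{-1 + 3}{4} = \left(- \frac{1}{4}\right) 2 = - \frac{1}{2}$)
$H{\left(M,n \right)} = 6 + n$
$G{\left(S \right)} = -54 - 9 S^{2} + 9 S$ ($G{\left(S \right)} = - 9 \left(\left(6 + S S\right) - S\right) = - 9 \left(\left(6 + S^{2}\right) - S\right) = - 9 \left(6 + S^{2} - S\right) = -54 - 9 S^{2} + 9 S$)
$\left(G{\left(7 \right)} + x{\left(g{\left(\sqrt{5 + B{\left(6,-4 \right)}} \right)},-11 \right)}\right) \left(-469\right) = \left(\left(-54 - 9 \cdot 7^{2} + 9 \cdot 7\right) - 11\right) \left(-469\right) = \left(\left(-54 - 441 + 63\right) - 11\right) \left(-469\right) = \left(-432 - 11\right) \left(-469\right) = \left(-443\right) \left(-469\right) = 207767$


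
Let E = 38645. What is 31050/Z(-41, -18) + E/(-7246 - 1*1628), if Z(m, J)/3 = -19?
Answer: -92580155/168606 ≈ -549.09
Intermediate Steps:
Z(m, J) = -57 (Z(m, J) = 3*(-19) = -57)
31050/Z(-41, -18) + E/(-7246 - 1*1628) = 31050/(-57) + 38645/(-7246 - 1*1628) = 31050*(-1/57) + 38645/(-7246 - 1628) = -10350/19 + 38645/(-8874) = -10350/19 + 38645*(-1/8874) = -10350/19 - 38645/8874 = -92580155/168606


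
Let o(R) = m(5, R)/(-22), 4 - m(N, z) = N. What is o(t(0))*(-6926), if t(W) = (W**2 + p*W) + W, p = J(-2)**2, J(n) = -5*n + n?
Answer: -3463/11 ≈ -314.82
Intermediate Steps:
J(n) = -4*n
m(N, z) = 4 - N
p = 64 (p = (-4*(-2))**2 = 8**2 = 64)
t(W) = W**2 + 65*W (t(W) = (W**2 + 64*W) + W = W**2 + 65*W)
o(R) = 1/22 (o(R) = (4 - 1*5)/(-22) = (4 - 5)*(-1/22) = -1*(-1/22) = 1/22)
o(t(0))*(-6926) = (1/22)*(-6926) = -3463/11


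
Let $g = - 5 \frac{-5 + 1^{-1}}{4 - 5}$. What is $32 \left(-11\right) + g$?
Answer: $-372$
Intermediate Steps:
$g = -20$ ($g = - 5 \frac{-5 + 1}{-1} = - 5 \left(\left(-4\right) \left(-1\right)\right) = \left(-5\right) 4 = -20$)
$32 \left(-11\right) + g = 32 \left(-11\right) - 20 = -352 - 20 = -372$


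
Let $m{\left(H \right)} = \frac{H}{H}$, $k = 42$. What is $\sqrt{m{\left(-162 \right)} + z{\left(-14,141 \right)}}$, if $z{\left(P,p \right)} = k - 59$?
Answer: $4 i \approx 4.0 i$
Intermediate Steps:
$m{\left(H \right)} = 1$
$z{\left(P,p \right)} = -17$ ($z{\left(P,p \right)} = 42 - 59 = -17$)
$\sqrt{m{\left(-162 \right)} + z{\left(-14,141 \right)}} = \sqrt{1 - 17} = \sqrt{-16} = 4 i$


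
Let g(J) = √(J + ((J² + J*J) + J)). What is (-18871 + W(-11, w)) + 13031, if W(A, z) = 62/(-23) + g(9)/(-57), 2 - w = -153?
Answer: -134382/23 - 2*√5/19 ≈ -5842.9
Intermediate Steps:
w = 155 (w = 2 - 1*(-153) = 2 + 153 = 155)
g(J) = √(2*J + 2*J²) (g(J) = √(J + ((J² + J²) + J)) = √(J + (2*J² + J)) = √(J + (J + 2*J²)) = √(2*J + 2*J²))
W(A, z) = -62/23 - 2*√5/19 (W(A, z) = 62/(-23) + (√2*√(9*(1 + 9)))/(-57) = 62*(-1/23) + (√2*√(9*10))*(-1/57) = -62/23 + (√2*√90)*(-1/57) = -62/23 + (√2*(3*√10))*(-1/57) = -62/23 + (6*√5)*(-1/57) = -62/23 - 2*√5/19)
(-18871 + W(-11, w)) + 13031 = (-18871 + (-62/23 - 2*√5/19)) + 13031 = (-434095/23 - 2*√5/19) + 13031 = -134382/23 - 2*√5/19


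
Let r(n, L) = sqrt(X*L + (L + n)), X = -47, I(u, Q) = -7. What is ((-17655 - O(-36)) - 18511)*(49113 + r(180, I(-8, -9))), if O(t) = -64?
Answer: -1773077526 - 36102*sqrt(502) ≈ -1.7739e+9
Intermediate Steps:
r(n, L) = sqrt(n - 46*L) (r(n, L) = sqrt(-47*L + (L + n)) = sqrt(n - 46*L))
((-17655 - O(-36)) - 18511)*(49113 + r(180, I(-8, -9))) = ((-17655 - 1*(-64)) - 18511)*(49113 + sqrt(180 - 46*(-7))) = ((-17655 + 64) - 18511)*(49113 + sqrt(180 + 322)) = (-17591 - 18511)*(49113 + sqrt(502)) = -36102*(49113 + sqrt(502)) = -1773077526 - 36102*sqrt(502)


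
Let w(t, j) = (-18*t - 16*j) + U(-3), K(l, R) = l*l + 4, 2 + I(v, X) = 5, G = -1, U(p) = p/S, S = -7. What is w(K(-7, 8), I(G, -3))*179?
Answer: -1254969/7 ≈ -1.7928e+5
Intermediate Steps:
U(p) = -p/7 (U(p) = p/(-7) = p*(-⅐) = -p/7)
I(v, X) = 3 (I(v, X) = -2 + 5 = 3)
K(l, R) = 4 + l² (K(l, R) = l² + 4 = 4 + l²)
w(t, j) = 3/7 - 18*t - 16*j (w(t, j) = (-18*t - 16*j) - ⅐*(-3) = (-18*t - 16*j) + 3/7 = 3/7 - 18*t - 16*j)
w(K(-7, 8), I(G, -3))*179 = (3/7 - 18*(4 + (-7)²) - 16*3)*179 = (3/7 - 18*(4 + 49) - 48)*179 = (3/7 - 18*53 - 48)*179 = (3/7 - 954 - 48)*179 = -7011/7*179 = -1254969/7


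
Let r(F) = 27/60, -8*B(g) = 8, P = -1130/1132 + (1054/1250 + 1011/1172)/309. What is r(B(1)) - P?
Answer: 23103214937/16013731875 ≈ 1.4427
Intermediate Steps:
P = -63588142373/64054927500 (P = -1130*1/1132 + (1054*(1/1250) + 1011*(1/1172))*(1/309) = -565/566 + (527/625 + 1011/1172)*(1/309) = -565/566 + (1249519/732500)*(1/309) = -565/566 + 1249519/226342500 = -63588142373/64054927500 ≈ -0.99271)
B(g) = -1 (B(g) = -1/8*8 = -1)
r(F) = 9/20 (r(F) = 27*(1/60) = 9/20)
r(B(1)) - P = 9/20 - 1*(-63588142373/64054927500) = 9/20 + 63588142373/64054927500 = 23103214937/16013731875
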